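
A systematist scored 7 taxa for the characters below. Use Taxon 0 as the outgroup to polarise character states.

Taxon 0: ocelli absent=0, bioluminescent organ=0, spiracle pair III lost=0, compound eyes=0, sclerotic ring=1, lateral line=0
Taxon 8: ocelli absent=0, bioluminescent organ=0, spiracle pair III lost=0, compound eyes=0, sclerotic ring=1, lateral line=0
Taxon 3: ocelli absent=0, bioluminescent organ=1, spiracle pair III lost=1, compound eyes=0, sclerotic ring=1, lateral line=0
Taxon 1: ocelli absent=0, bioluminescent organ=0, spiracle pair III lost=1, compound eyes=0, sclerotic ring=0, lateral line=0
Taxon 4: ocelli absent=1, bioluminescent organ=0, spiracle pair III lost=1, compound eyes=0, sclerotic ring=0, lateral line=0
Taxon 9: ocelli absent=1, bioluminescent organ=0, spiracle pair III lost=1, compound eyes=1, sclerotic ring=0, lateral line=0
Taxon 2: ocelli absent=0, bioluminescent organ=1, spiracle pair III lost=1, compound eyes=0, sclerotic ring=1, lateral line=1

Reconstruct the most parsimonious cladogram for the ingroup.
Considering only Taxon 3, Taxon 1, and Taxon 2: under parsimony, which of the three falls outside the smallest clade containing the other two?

Character polarity is set by the outgroup: the derived state is whichever differs from the outgroup's state, so for sclerotic ring the derived state is '0', and for the remaining characters it is '1'.
Only Taxon 4 and Taxon 9 show the derived state '1' for ocelli absent, supporting them as a clade.
Only Taxon 2 and Taxon 3 show the derived state '1' for bioluminescent organ, supporting them as a clade.
spiracle pair III lost: derived state '1' in Taxon 1, Taxon 2, Taxon 3, Taxon 4, and Taxon 9 only — synapomorphy for {Taxon 1, Taxon 2, Taxon 3, Taxon 4, Taxon 9}.
compound eyes: derived state '1' in Taxon 9 only — an autapomorphy, so it tells us nothing about relationships among taxa.
sclerotic ring (derived state '0') is shared by Taxon 1, Taxon 4, and Taxon 9 — a synapomorphy uniting that clade.
lateral line (derived state '1') is unique to Taxon 2 (autapomorphy; uninformative for grouping).
Most parsimonious ingroup topology: (Taxon 8,((Taxon 3,Taxon 2),(Taxon 1,(Taxon 4,Taxon 9)))).
Taxon 3 and Taxon 2 share a more recent common ancestor with each other than either does with Taxon 1, so Taxon 1 is the least closely related of the three.

Taxon 1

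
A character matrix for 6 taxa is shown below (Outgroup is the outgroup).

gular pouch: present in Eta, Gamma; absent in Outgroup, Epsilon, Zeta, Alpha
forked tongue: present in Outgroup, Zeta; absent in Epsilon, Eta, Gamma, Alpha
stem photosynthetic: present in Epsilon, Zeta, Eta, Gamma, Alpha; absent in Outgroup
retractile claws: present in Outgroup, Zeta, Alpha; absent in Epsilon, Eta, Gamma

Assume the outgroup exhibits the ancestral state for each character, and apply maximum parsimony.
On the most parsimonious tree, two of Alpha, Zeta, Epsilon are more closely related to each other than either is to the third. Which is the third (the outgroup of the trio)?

Zeta

Character polarity is set by the outgroup: the derived state is whichever differs from the outgroup's state, so for forked tongue, retractile claws the derived state is 'absent', and for the remaining characters it is 'present'.
gular pouch: derived state 'present' in Eta and Gamma only — synapomorphy for {Eta, Gamma}.
forked tongue: derived state 'absent' in Alpha, Epsilon, Eta, and Gamma only — synapomorphy for {Alpha, Epsilon, Eta, Gamma}.
All ingroup taxa share the derived state 'present' for stem photosynthetic; it defines the ingroup but does not resolve relationships within it.
Only Epsilon, Eta, and Gamma show the derived state 'absent' for retractile claws, supporting them as a clade.
Most parsimonious ingroup topology: (((Epsilon,(Eta,Gamma)),Alpha),Zeta).
Epsilon and Alpha share a more recent common ancestor with each other than either does with Zeta, so Zeta is the least closely related of the three.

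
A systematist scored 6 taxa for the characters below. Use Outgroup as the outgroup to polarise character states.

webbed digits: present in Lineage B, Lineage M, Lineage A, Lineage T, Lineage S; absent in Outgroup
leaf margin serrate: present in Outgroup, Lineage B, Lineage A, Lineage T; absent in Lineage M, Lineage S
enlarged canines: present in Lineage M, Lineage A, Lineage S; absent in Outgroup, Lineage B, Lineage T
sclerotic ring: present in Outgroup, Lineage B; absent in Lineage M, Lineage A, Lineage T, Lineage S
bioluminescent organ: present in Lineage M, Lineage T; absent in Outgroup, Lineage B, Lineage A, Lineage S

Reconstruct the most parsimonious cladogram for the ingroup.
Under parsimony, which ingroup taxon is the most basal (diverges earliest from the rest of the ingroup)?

Lineage B

Character polarity is set by the outgroup: the derived state is whichever differs from the outgroup's state, so for leaf margin serrate, sclerotic ring the derived state is 'absent', and for the remaining characters it is 'present'.
All ingroup taxa share the derived state 'present' for webbed digits; it defines the ingroup but does not resolve relationships within it.
Only Lineage M and Lineage S show the derived state 'absent' for leaf margin serrate, supporting them as a clade.
enlarged canines (derived state 'present') is shared by Lineage A, Lineage M, and Lineage S — a synapomorphy uniting that clade.
sclerotic ring (derived state 'absent') is shared by Lineage A, Lineage M, Lineage S, and Lineage T — a synapomorphy uniting that clade.
bioluminescent organ groups Lineage M and Lineage T, which is incompatible with the clades supported by the remaining characters; treating it as convergent (homoplasy) costs fewer steps than any alternative tree.
Most parsimonious ingroup topology: ((Lineage T,((Lineage M,Lineage S),Lineage A)),Lineage B).
Lineage B is sister to the clade containing all other ingroup taxa, so it is the earliest-diverging (most basal) ingroup lineage.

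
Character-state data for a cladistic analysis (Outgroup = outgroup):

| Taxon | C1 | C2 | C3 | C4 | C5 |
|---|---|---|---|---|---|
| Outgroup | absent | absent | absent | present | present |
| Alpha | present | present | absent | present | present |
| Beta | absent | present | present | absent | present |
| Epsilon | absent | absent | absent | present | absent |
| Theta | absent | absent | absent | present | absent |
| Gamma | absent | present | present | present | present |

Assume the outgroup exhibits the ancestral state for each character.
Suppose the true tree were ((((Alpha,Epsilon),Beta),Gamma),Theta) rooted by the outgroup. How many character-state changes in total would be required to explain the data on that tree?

8

Map each character onto ((((Alpha,Epsilon),Beta),Gamma),Theta) (rooted by Outgroup) and count the minimum state changes it requires (Fitch parsimony):
C1: 1; C2: 2; C3: 2; C4: 1; C5: 2.
Total tree length = 8.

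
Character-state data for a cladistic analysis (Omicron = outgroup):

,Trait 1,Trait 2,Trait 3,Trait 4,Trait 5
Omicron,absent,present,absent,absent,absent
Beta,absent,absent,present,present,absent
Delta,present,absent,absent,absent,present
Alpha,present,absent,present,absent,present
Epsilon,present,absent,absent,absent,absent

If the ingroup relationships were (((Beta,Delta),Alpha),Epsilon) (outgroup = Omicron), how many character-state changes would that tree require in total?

8

Map each character onto (((Beta,Delta),Alpha),Epsilon) (rooted by Omicron) and count the minimum state changes it requires (Fitch parsimony):
Trait 1: 2; Trait 2: 1; Trait 3: 2; Trait 4: 1; Trait 5: 2.
Total tree length = 8.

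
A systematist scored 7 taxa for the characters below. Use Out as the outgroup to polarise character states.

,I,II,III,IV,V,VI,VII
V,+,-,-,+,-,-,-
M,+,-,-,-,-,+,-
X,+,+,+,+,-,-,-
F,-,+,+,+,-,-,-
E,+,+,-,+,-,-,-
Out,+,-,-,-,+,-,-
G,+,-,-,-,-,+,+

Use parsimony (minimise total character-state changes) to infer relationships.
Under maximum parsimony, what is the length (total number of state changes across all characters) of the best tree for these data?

7

Character polarity is set by the outgroup: the derived state is whichever differs from the outgroup's state, so for I, V the derived state is '-', and for the remaining characters it is '+'.
I: derived state '-' in F only — an autapomorphy, so it tells us nothing about relationships among taxa.
II (derived state '+') is shared by E, F, and X — a synapomorphy uniting that clade.
III: derived state '+' in F and X only — synapomorphy for {F, X}.
IV: derived state '+' in E, F, V, and X only — synapomorphy for {E, F, V, X}.
V (derived state '-') is shared by all ingroup taxa — unites the whole ingroup.
VI: derived state '+' in G and M only — synapomorphy for {G, M}.
VII (derived state '+') is unique to G (autapomorphy; uninformative for grouping).
Most parsimonious ingroup topology: ((V,((F,X),E)),(M,G)).
Changes per character on this tree: I: 1; II: 1; III: 1; IV: 1; V: 1; VI: 1; VII: 1.
Total = 7.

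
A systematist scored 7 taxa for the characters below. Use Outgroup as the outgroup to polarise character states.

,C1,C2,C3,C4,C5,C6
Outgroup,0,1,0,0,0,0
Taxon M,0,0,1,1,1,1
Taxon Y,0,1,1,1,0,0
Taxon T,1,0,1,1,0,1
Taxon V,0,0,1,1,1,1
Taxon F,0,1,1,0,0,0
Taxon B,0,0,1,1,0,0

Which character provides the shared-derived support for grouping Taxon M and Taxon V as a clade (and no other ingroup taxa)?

Character polarity is set by the outgroup: the derived state is whichever differs from the outgroup's state, so for C2 the derived state is '0', and for the remaining characters it is '1'.
C1 (derived state '1') is unique to Taxon T (autapomorphy; uninformative for grouping).
Only Taxon B, Taxon M, Taxon T, and Taxon V show the derived state '0' for C2, supporting them as a clade.
All ingroup taxa share the derived state '1' for C3; it defines the ingroup but does not resolve relationships within it.
C4 (derived state '1') is shared by Taxon B, Taxon M, Taxon T, Taxon V, and Taxon Y — a synapomorphy uniting that clade.
C5: derived state '1' in Taxon M and Taxon V only — synapomorphy for {Taxon M, Taxon V}.
C6 (derived state '1') is shared by Taxon M, Taxon T, and Taxon V — a synapomorphy uniting that clade.
Most parsimonious ingroup topology: (((((Taxon M,Taxon V),Taxon T),Taxon B),Taxon Y),Taxon F).
The clade {Taxon M, Taxon V} is supported by C5: its derived state '1' occurs in exactly those taxa and in no other taxon (including the outgroup).

C5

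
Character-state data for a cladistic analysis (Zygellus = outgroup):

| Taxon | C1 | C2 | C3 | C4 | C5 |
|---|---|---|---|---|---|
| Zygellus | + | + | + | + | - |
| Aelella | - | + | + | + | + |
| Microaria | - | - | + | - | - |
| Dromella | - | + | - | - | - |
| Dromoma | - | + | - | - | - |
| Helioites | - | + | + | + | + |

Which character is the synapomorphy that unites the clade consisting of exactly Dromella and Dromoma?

C3

Character polarity is set by the outgroup: the derived state is whichever differs from the outgroup's state, so for C1, C2, C3, C4 the derived state is '-', and for the remaining characters it is '+'.
All ingroup taxa share the derived state '-' for C1; it defines the ingroup but does not resolve relationships within it.
C2: derived state '-' in Microaria only — an autapomorphy, so it tells us nothing about relationships among taxa.
C3 (derived state '-') is shared by Dromella and Dromoma — a synapomorphy uniting that clade.
C4: derived state '-' in Dromella, Dromoma, and Microaria only — synapomorphy for {Dromella, Dromoma, Microaria}.
Only Aelella and Helioites show the derived state '+' for C5, supporting them as a clade.
Most parsimonious ingroup topology: ((Aelella,Helioites),(Microaria,(Dromella,Dromoma))).
The clade {Dromella, Dromoma} is supported by C3: its derived state '-' occurs in exactly those taxa and in no other taxon (including the outgroup).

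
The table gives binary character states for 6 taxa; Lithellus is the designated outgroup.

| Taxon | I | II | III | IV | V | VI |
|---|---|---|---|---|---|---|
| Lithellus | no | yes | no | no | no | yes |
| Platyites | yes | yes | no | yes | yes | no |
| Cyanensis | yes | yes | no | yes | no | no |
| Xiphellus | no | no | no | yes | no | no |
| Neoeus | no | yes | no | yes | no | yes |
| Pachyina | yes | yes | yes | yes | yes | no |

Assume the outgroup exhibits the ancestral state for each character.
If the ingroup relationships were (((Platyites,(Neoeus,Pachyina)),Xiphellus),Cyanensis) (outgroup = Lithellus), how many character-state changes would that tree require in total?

10

Map each character onto (((Platyites,(Neoeus,Pachyina)),Xiphellus),Cyanensis) (rooted by Lithellus) and count the minimum state changes it requires (Fitch parsimony):
I: 3; II: 1; III: 1; IV: 1; V: 2; VI: 2.
Total tree length = 10.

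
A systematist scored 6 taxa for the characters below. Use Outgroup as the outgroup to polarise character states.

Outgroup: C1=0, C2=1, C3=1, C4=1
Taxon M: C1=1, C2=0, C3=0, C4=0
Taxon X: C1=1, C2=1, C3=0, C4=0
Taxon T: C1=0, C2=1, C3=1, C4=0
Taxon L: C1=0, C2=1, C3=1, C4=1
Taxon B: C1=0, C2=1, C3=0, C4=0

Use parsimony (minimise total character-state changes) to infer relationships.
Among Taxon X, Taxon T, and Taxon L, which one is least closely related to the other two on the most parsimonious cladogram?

Character polarity is set by the outgroup: the derived state is whichever differs from the outgroup's state, so for C2, C3, C4 the derived state is '0', and for the remaining characters it is '1'.
Only Taxon M and Taxon X show the derived state '1' for C1, supporting them as a clade.
C2: derived state '0' in Taxon M only — an autapomorphy, so it tells us nothing about relationships among taxa.
C3: derived state '0' in Taxon B, Taxon M, and Taxon X only — synapomorphy for {Taxon B, Taxon M, Taxon X}.
C4 (derived state '0') is shared by Taxon B, Taxon M, Taxon T, and Taxon X — a synapomorphy uniting that clade.
Most parsimonious ingroup topology: ((((Taxon M,Taxon X),Taxon B),Taxon T),Taxon L).
Taxon X and Taxon T share a more recent common ancestor with each other than either does with Taxon L, so Taxon L is the least closely related of the three.

Taxon L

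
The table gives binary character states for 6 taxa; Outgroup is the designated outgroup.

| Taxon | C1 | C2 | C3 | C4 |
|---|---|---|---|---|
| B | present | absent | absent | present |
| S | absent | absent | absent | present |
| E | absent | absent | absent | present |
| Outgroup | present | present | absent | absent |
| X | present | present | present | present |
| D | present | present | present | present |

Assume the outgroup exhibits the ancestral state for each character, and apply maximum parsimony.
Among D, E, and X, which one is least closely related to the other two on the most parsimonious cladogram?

E

Character polarity is set by the outgroup: the derived state is whichever differs from the outgroup's state, so for C1, C2 the derived state is 'absent', and for the remaining characters it is 'present'.
C1: derived state 'absent' in E and S only — synapomorphy for {E, S}.
C2 (derived state 'absent') is shared by B, E, and S — a synapomorphy uniting that clade.
C3: derived state 'present' in D and X only — synapomorphy for {D, X}.
All ingroup taxa share the derived state 'present' for C4; it defines the ingroup but does not resolve relationships within it.
Most parsimonious ingroup topology: ((X,D),(B,(S,E))).
D and X share a more recent common ancestor with each other than either does with E, so E is the least closely related of the three.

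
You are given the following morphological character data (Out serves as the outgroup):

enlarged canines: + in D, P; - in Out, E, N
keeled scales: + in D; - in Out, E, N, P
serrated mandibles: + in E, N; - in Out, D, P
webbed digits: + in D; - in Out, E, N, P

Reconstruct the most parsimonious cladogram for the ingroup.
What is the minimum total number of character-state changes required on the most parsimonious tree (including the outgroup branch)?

The outgroup has state '-' for every character, so '+' is the derived state throughout.
Only D and P show the derived state '+' for enlarged canines, supporting them as a clade.
keeled scales (derived state '+') is unique to D (autapomorphy; uninformative for grouping).
serrated mandibles (derived state '+') is shared by E and N — a synapomorphy uniting that clade.
webbed digits: derived state '+' in D only — an autapomorphy, so it tells us nothing about relationships among taxa.
Most parsimonious ingroup topology: ((E,N),(D,P)).
Changes per character on this tree: enlarged canines: 1; keeled scales: 1; serrated mandibles: 1; webbed digits: 1.
Total = 4.

4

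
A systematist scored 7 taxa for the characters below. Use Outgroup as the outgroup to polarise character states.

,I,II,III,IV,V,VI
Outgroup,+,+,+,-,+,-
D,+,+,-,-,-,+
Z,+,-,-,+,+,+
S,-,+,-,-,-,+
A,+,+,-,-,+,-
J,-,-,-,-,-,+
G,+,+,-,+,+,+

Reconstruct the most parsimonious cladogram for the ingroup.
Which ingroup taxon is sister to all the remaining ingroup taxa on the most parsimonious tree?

Character polarity is set by the outgroup: the derived state is whichever differs from the outgroup's state, so for I, II, III, V the derived state is '-', and for the remaining characters it is '+'.
I (derived state '-') is shared by J and S — a synapomorphy uniting that clade.
II groups J and Z, which is incompatible with the clades supported by the remaining characters; treating it as convergent (homoplasy) costs fewer steps than any alternative tree.
III (derived state '-') is shared by all ingroup taxa — unites the whole ingroup.
Only G and Z show the derived state '+' for IV, supporting them as a clade.
V (derived state '-') is shared by D, J, and S — a synapomorphy uniting that clade.
VI: derived state '+' in D, G, J, S, and Z only — synapomorphy for {D, G, J, S, Z}.
Most parsimonious ingroup topology: (((D,(S,J)),(Z,G)),A).
A is sister to the clade containing all other ingroup taxa, so it is the earliest-diverging (most basal) ingroup lineage.

A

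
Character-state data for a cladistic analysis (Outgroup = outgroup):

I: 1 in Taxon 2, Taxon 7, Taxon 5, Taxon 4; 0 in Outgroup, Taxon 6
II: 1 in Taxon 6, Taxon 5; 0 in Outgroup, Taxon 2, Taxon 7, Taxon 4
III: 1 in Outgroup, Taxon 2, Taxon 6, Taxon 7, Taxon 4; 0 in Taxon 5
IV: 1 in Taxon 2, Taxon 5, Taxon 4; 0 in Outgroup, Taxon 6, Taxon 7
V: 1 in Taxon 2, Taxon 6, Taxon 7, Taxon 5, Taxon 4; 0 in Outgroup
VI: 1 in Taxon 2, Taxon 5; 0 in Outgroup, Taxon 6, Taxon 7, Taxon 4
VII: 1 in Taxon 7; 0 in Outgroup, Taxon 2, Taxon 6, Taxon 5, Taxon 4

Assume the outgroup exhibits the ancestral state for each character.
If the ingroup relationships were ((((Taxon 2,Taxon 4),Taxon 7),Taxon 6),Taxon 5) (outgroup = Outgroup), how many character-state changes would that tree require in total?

11

Map each character onto ((((Taxon 2,Taxon 4),Taxon 7),Taxon 6),Taxon 5) (rooted by Outgroup) and count the minimum state changes it requires (Fitch parsimony):
I: 2; II: 2; III: 1; IV: 2; V: 1; VI: 2; VII: 1.
Total tree length = 11.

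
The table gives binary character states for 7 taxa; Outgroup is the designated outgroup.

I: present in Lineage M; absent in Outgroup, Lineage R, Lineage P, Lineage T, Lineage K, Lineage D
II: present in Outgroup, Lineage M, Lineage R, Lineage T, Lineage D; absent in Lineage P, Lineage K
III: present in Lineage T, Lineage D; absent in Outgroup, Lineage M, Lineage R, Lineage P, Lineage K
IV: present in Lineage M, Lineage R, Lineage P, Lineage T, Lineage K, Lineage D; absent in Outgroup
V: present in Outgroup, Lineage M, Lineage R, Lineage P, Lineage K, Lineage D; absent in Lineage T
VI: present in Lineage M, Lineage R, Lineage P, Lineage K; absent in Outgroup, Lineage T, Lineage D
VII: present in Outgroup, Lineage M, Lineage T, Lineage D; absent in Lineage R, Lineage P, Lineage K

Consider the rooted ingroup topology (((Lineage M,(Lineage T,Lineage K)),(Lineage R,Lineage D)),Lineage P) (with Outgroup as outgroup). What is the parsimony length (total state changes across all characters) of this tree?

Map each character onto (((Lineage M,(Lineage T,Lineage K)),(Lineage R,Lineage D)),Lineage P) (rooted by Outgroup) and count the minimum state changes it requires (Fitch parsimony):
I: 1; II: 2; III: 2; IV: 1; V: 1; VI: 3; VII: 3.
Total tree length = 13.

13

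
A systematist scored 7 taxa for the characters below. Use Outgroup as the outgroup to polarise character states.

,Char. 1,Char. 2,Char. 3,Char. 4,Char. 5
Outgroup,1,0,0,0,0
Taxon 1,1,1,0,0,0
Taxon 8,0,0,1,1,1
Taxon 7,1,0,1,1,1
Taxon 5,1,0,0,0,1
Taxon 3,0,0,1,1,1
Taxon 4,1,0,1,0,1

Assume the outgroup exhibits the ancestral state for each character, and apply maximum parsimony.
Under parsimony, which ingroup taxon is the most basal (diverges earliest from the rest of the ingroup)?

Character polarity is set by the outgroup: the derived state is whichever differs from the outgroup's state, so for Char. 1 the derived state is '0', and for the remaining characters it is '1'.
Only Taxon 3 and Taxon 8 show the derived state '0' for Char. 1, supporting them as a clade.
Char. 2 (derived state '1') is unique to Taxon 1 (autapomorphy; uninformative for grouping).
Char. 3 (derived state '1') is shared by Taxon 3, Taxon 4, Taxon 7, and Taxon 8 — a synapomorphy uniting that clade.
Char. 4 (derived state '1') is shared by Taxon 3, Taxon 7, and Taxon 8 — a synapomorphy uniting that clade.
Char. 5: derived state '1' in Taxon 3, Taxon 4, Taxon 5, Taxon 7, and Taxon 8 only — synapomorphy for {Taxon 3, Taxon 4, Taxon 5, Taxon 7, Taxon 8}.
Most parsimonious ingroup topology: (Taxon 1,((((Taxon 8,Taxon 3),Taxon 7),Taxon 4),Taxon 5)).
Taxon 1 is sister to the clade containing all other ingroup taxa, so it is the earliest-diverging (most basal) ingroup lineage.

Taxon 1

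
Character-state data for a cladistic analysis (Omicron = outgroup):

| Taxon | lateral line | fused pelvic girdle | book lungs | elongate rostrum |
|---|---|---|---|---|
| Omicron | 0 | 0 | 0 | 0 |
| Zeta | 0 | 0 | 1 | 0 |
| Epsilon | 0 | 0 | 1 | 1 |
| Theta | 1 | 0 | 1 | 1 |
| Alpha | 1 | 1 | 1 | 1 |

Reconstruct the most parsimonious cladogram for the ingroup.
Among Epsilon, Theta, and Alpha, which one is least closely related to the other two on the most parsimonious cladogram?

The outgroup has state '0' for every character, so '1' is the derived state throughout.
Only Alpha and Theta show the derived state '1' for lateral line, supporting them as a clade.
fused pelvic girdle: derived state '1' in Alpha only — an autapomorphy, so it tells us nothing about relationships among taxa.
book lungs (derived state '1') is shared by all ingroup taxa — unites the whole ingroup.
elongate rostrum (derived state '1') is shared by Alpha, Epsilon, and Theta — a synapomorphy uniting that clade.
Most parsimonious ingroup topology: (Zeta,(Epsilon,(Theta,Alpha))).
Alpha and Theta share a more recent common ancestor with each other than either does with Epsilon, so Epsilon is the least closely related of the three.

Epsilon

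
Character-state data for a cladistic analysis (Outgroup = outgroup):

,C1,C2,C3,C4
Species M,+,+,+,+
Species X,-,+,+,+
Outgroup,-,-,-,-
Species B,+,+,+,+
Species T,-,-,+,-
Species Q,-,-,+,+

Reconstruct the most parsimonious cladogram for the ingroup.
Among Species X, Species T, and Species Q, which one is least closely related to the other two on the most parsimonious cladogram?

Species T

The outgroup has state '-' for every character, so '+' is the derived state throughout.
C1: derived state '+' in Species B and Species M only — synapomorphy for {Species B, Species M}.
C2 (derived state '+') is shared by Species B, Species M, and Species X — a synapomorphy uniting that clade.
All ingroup taxa share the derived state '+' for C3; it defines the ingroup but does not resolve relationships within it.
Only Species B, Species M, Species Q, and Species X show the derived state '+' for C4, supporting them as a clade.
Most parsimonious ingroup topology: ((((Species M,Species B),Species X),Species Q),Species T).
Species Q and Species X share a more recent common ancestor with each other than either does with Species T, so Species T is the least closely related of the three.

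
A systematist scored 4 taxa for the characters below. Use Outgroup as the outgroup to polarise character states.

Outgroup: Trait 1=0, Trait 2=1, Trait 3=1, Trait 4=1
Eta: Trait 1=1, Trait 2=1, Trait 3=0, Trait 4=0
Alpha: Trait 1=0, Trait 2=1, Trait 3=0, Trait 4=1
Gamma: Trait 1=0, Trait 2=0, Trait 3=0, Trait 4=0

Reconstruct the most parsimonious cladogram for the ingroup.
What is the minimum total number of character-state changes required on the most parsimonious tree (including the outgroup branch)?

Character polarity is set by the outgroup: the derived state is whichever differs from the outgroup's state, so for Trait 2, Trait 3, Trait 4 the derived state is '0', and for the remaining characters it is '1'.
Trait 1: derived state '1' in Eta only — an autapomorphy, so it tells us nothing about relationships among taxa.
Trait 2: derived state '0' in Gamma only — an autapomorphy, so it tells us nothing about relationships among taxa.
All ingroup taxa share the derived state '0' for Trait 3; it defines the ingroup but does not resolve relationships within it.
Trait 4 (derived state '0') is shared by Eta and Gamma — a synapomorphy uniting that clade.
Most parsimonious ingroup topology: ((Eta,Gamma),Alpha).
Changes per character on this tree: Trait 1: 1; Trait 2: 1; Trait 3: 1; Trait 4: 1.
Total = 4.

4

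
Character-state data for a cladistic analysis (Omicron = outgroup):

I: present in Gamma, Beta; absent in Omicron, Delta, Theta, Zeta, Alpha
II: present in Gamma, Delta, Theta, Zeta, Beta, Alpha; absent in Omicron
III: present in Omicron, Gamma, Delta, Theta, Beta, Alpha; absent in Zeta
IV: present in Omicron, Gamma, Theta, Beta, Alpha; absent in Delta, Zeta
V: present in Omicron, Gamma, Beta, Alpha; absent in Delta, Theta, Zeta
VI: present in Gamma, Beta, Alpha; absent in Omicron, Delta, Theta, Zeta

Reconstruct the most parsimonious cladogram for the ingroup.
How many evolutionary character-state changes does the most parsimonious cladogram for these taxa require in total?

Character polarity is set by the outgroup: the derived state is whichever differs from the outgroup's state, so for III, IV, V the derived state is 'absent', and for the remaining characters it is 'present'.
Only Beta and Gamma show the derived state 'present' for I, supporting them as a clade.
II (derived state 'present') is shared by all ingroup taxa — unites the whole ingroup.
III (derived state 'absent') is unique to Zeta (autapomorphy; uninformative for grouping).
Only Delta and Zeta show the derived state 'absent' for IV, supporting them as a clade.
V: derived state 'absent' in Delta, Theta, and Zeta only — synapomorphy for {Delta, Theta, Zeta}.
Only Alpha, Beta, and Gamma show the derived state 'present' for VI, supporting them as a clade.
Most parsimonious ingroup topology: (((Delta,Zeta),Theta),(Alpha,(Beta,Gamma))).
Changes per character on this tree: I: 1; II: 1; III: 1; IV: 1; V: 1; VI: 1.
Total = 6.

6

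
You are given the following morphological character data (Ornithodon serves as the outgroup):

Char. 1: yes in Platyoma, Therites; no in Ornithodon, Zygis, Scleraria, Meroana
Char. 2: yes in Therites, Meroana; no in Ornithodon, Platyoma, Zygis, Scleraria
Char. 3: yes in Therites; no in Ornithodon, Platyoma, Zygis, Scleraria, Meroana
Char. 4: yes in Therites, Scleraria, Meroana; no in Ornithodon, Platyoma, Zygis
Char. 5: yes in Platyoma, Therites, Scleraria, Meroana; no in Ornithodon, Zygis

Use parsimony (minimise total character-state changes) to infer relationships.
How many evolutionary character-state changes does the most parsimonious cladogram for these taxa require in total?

The outgroup has state 'no' for every character, so 'yes' is the derived state throughout.
Char. 1 groups Platyoma and Therites, which is incompatible with the clades supported by the remaining characters; treating it as convergent (homoplasy) costs fewer steps than any alternative tree.
Only Meroana and Therites show the derived state 'yes' for Char. 2, supporting them as a clade.
Char. 3: derived state 'yes' in Therites only — an autapomorphy, so it tells us nothing about relationships among taxa.
Only Meroana, Scleraria, and Therites show the derived state 'yes' for Char. 4, supporting them as a clade.
Char. 5 (derived state 'yes') is shared by Meroana, Platyoma, Scleraria, and Therites — a synapomorphy uniting that clade.
Most parsimonious ingroup topology: ((Platyoma,((Therites,Meroana),Scleraria)),Zygis).
Changes per character on this tree: Char. 1: 2; Char. 2: 1; Char. 3: 1; Char. 4: 1; Char. 5: 1.
Total = 6.

6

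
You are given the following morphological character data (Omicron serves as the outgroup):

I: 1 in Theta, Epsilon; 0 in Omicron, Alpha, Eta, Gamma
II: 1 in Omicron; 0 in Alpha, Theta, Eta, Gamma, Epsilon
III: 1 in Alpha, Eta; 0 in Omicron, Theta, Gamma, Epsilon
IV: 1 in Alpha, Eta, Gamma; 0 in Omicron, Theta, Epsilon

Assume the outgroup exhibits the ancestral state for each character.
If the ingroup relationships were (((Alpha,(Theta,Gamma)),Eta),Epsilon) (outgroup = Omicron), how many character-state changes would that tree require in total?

7

Map each character onto (((Alpha,(Theta,Gamma)),Eta),Epsilon) (rooted by Omicron) and count the minimum state changes it requires (Fitch parsimony):
I: 2; II: 1; III: 2; IV: 2.
Total tree length = 7.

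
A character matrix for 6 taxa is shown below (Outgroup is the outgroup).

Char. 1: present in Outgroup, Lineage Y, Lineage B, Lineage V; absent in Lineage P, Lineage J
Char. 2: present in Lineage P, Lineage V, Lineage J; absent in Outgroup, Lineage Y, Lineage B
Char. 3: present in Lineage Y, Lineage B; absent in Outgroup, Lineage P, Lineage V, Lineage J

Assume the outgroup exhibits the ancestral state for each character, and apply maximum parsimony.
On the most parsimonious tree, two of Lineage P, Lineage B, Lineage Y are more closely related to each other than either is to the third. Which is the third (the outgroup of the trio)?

Lineage P

Character polarity is set by the outgroup: the derived state is whichever differs from the outgroup's state, so for Char. 1 the derived state is 'absent', and for the remaining characters it is 'present'.
Only Lineage J and Lineage P show the derived state 'absent' for Char. 1, supporting them as a clade.
Char. 2: derived state 'present' in Lineage J, Lineage P, and Lineage V only — synapomorphy for {Lineage J, Lineage P, Lineage V}.
Only Lineage B and Lineage Y show the derived state 'present' for Char. 3, supporting them as a clade.
Most parsimonious ingroup topology: (((Lineage P,Lineage J),Lineage V),(Lineage Y,Lineage B)).
Lineage B and Lineage Y share a more recent common ancestor with each other than either does with Lineage P, so Lineage P is the least closely related of the three.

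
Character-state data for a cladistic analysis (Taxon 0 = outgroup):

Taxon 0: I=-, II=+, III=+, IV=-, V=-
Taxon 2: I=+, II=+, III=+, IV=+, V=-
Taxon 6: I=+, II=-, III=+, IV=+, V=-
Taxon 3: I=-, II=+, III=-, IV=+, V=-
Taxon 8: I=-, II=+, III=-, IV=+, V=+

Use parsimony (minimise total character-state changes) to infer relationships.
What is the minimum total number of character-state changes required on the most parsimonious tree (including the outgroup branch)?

Character polarity is set by the outgroup: the derived state is whichever differs from the outgroup's state, so for II, III the derived state is '-', and for the remaining characters it is '+'.
Only Taxon 2 and Taxon 6 show the derived state '+' for I, supporting them as a clade.
II (derived state '-') is unique to Taxon 6 (autapomorphy; uninformative for grouping).
III (derived state '-') is shared by Taxon 3 and Taxon 8 — a synapomorphy uniting that clade.
IV (derived state '+') is shared by all ingroup taxa — unites the whole ingroup.
V (derived state '+') is unique to Taxon 8 (autapomorphy; uninformative for grouping).
Most parsimonious ingroup topology: ((Taxon 2,Taxon 6),(Taxon 3,Taxon 8)).
Changes per character on this tree: I: 1; II: 1; III: 1; IV: 1; V: 1.
Total = 5.

5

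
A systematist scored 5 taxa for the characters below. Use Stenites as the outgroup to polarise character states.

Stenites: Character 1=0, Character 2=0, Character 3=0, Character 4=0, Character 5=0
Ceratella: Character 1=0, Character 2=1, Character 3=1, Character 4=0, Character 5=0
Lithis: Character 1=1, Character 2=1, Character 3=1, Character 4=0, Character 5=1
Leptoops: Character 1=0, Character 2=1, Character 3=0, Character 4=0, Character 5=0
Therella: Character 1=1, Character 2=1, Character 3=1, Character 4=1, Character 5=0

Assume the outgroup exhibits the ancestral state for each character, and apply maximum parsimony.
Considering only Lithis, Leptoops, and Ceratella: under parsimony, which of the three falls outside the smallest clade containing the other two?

The outgroup has state '0' for every character, so '1' is the derived state throughout.
Only Lithis and Therella show the derived state '1' for Character 1, supporting them as a clade.
Character 2 (derived state '1') is shared by all ingroup taxa — unites the whole ingroup.
Character 3: derived state '1' in Ceratella, Lithis, and Therella only — synapomorphy for {Ceratella, Lithis, Therella}.
Character 4: derived state '1' in Therella only — an autapomorphy, so it tells us nothing about relationships among taxa.
Character 5 (derived state '1') is unique to Lithis (autapomorphy; uninformative for grouping).
Most parsimonious ingroup topology: ((Ceratella,(Lithis,Therella)),Leptoops).
Ceratella and Lithis share a more recent common ancestor with each other than either does with Leptoops, so Leptoops is the least closely related of the three.

Leptoops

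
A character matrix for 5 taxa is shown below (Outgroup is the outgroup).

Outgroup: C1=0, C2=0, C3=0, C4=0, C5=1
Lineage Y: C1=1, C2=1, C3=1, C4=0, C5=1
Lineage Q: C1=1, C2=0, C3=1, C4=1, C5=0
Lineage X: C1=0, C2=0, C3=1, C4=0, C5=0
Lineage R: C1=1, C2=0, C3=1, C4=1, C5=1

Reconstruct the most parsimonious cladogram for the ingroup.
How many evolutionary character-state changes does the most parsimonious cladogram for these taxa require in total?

6

Character polarity is set by the outgroup: the derived state is whichever differs from the outgroup's state, so for C5 the derived state is '0', and for the remaining characters it is '1'.
C1 (derived state '1') is shared by Lineage Q, Lineage R, and Lineage Y — a synapomorphy uniting that clade.
C2 (derived state '1') is unique to Lineage Y (autapomorphy; uninformative for grouping).
C3 (derived state '1') is shared by all ingroup taxa — unites the whole ingroup.
C4: derived state '1' in Lineage Q and Lineage R only — synapomorphy for {Lineage Q, Lineage R}.
C5 (state '0') occurs in Lineage Q and Lineage X but conflicts with the nesting implied by the other characters — most parsimoniously interpreted as homoplasy.
Most parsimonious ingroup topology: ((Lineage Y,(Lineage Q,Lineage R)),Lineage X).
Changes per character on this tree: C1: 1; C2: 1; C3: 1; C4: 1; C5: 2.
Total = 6.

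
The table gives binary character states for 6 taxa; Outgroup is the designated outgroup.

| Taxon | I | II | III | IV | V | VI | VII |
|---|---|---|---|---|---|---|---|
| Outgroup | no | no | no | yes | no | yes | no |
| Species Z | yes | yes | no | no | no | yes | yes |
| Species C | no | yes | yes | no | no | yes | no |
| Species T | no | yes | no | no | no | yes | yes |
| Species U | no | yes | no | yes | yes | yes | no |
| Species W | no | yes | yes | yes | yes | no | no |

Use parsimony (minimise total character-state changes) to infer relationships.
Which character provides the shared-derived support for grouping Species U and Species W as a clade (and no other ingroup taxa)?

V

Character polarity is set by the outgroup: the derived state is whichever differs from the outgroup's state, so for IV, VI the derived state is 'no', and for the remaining characters it is 'yes'.
I (derived state 'yes') is unique to Species Z (autapomorphy; uninformative for grouping).
All ingroup taxa share the derived state 'yes' for II; it defines the ingroup but does not resolve relationships within it.
III groups Species C and Species W, which is incompatible with the clades supported by the remaining characters; treating it as convergent (homoplasy) costs fewer steps than any alternative tree.
Only Species C, Species T, and Species Z show the derived state 'no' for IV, supporting them as a clade.
Only Species U and Species W show the derived state 'yes' for V, supporting them as a clade.
VI: derived state 'no' in Species W only — an autapomorphy, so it tells us nothing about relationships among taxa.
Only Species T and Species Z show the derived state 'yes' for VII, supporting them as a clade.
Most parsimonious ingroup topology: ((Species W,Species U),((Species Z,Species T),Species C)).
The clade {Species U, Species W} is supported by V: its derived state 'yes' occurs in exactly those taxa and in no other taxon (including the outgroup).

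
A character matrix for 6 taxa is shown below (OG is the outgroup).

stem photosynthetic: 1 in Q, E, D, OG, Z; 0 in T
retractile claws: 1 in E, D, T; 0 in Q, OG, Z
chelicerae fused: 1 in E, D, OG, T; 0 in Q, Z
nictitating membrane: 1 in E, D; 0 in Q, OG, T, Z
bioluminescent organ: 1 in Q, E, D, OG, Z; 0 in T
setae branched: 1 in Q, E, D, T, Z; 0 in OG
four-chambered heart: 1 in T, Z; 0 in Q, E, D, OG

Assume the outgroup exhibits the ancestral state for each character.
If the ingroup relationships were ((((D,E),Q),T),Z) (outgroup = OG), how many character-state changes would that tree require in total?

Map each character onto ((((D,E),Q),T),Z) (rooted by OG) and count the minimum state changes it requires (Fitch parsimony):
stem photosynthetic: 1; retractile claws: 2; chelicerae fused: 2; nictitating membrane: 1; bioluminescent organ: 1; setae branched: 1; four-chambered heart: 2.
Total tree length = 10.

10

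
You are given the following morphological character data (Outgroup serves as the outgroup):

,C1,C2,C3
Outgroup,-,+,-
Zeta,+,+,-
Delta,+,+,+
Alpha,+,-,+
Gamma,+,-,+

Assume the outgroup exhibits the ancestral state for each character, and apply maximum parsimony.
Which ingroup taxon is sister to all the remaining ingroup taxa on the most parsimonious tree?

Character polarity is set by the outgroup: the derived state is whichever differs from the outgroup's state, so for C2 the derived state is '-', and for the remaining characters it is '+'.
All ingroup taxa share the derived state '+' for C1; it defines the ingroup but does not resolve relationships within it.
Only Alpha and Gamma show the derived state '-' for C2, supporting them as a clade.
C3 (derived state '+') is shared by Alpha, Delta, and Gamma — a synapomorphy uniting that clade.
Most parsimonious ingroup topology: (Zeta,(Delta,(Alpha,Gamma))).
Zeta is sister to the clade containing all other ingroup taxa, so it is the earliest-diverging (most basal) ingroup lineage.

Zeta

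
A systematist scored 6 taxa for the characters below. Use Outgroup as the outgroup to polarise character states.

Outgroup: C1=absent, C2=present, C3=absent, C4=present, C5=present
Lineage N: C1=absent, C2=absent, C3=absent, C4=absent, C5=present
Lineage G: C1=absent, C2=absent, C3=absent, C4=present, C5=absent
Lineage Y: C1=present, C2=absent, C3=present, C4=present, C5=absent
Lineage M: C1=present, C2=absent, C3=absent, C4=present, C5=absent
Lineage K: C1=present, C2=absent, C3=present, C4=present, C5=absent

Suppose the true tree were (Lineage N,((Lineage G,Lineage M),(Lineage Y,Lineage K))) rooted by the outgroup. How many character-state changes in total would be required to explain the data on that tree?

Map each character onto (Lineage N,((Lineage G,Lineage M),(Lineage Y,Lineage K))) (rooted by Outgroup) and count the minimum state changes it requires (Fitch parsimony):
C1: 2; C2: 1; C3: 1; C4: 1; C5: 1.
Total tree length = 6.

6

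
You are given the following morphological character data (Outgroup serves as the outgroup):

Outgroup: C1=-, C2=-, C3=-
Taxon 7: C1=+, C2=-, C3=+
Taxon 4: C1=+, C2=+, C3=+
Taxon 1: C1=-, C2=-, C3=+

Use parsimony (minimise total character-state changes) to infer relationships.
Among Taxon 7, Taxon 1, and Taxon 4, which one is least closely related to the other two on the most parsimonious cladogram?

The outgroup has state '-' for every character, so '+' is the derived state throughout.
Only Taxon 4 and Taxon 7 show the derived state '+' for C1, supporting them as a clade.
C2 (derived state '+') is unique to Taxon 4 (autapomorphy; uninformative for grouping).
All ingroup taxa share the derived state '+' for C3; it defines the ingroup but does not resolve relationships within it.
Most parsimonious ingroup topology: ((Taxon 7,Taxon 4),Taxon 1).
Taxon 4 and Taxon 7 share a more recent common ancestor with each other than either does with Taxon 1, so Taxon 1 is the least closely related of the three.

Taxon 1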